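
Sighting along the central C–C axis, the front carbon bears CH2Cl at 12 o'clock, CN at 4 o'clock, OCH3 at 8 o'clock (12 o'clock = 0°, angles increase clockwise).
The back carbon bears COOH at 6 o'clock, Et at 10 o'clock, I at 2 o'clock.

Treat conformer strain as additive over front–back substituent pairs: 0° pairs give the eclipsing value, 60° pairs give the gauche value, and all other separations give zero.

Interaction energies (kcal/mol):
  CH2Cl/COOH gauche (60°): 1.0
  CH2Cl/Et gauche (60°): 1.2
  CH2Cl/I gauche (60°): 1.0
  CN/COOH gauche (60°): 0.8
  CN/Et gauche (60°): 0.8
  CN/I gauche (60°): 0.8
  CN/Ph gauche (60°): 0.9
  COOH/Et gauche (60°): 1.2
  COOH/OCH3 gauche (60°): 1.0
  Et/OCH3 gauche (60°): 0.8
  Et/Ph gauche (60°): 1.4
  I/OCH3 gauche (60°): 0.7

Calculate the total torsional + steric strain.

5.6 kcal/mol

This conformer (staggered): CH2Cl–Et gauche, CH2Cl–I gauche, CN–COOH gauche, CN–I gauche, OCH3–COOH gauche, OCH3–Et gauche; 1.2 + 1.0 + 0.8 + 0.8 + 1.0 + 0.8 = 5.6 kcal/mol.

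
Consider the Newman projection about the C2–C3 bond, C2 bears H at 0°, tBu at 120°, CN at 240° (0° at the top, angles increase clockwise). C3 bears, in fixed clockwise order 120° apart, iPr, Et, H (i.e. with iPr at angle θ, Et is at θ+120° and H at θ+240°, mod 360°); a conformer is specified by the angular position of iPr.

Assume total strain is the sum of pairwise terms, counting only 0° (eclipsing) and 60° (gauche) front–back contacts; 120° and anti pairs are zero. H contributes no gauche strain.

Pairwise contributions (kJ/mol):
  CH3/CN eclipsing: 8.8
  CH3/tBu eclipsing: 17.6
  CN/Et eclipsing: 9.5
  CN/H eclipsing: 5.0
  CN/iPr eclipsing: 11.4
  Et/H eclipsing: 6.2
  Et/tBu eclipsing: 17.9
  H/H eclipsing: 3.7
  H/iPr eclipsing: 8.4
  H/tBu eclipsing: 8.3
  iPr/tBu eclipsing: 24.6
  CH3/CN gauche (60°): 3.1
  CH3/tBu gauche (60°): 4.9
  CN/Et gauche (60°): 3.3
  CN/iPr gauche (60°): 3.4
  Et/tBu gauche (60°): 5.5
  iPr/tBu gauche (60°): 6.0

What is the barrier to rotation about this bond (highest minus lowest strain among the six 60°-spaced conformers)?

28.9 kJ/mol

iPr at 0° (eclipsed): H–iPr eclipsed, tBu–Et eclipsed, CN–H eclipsed; 8.4 + 17.9 + 5.0 = 31.3 kJ/mol.
iPr at 60° (staggered): tBu–iPr gauche, tBu–Et gauche, CN–Et gauche; 6.0 + 5.5 + 3.3 = 14.8 kJ/mol.
iPr at 120° (eclipsed): H–H eclipsed, tBu–iPr eclipsed, CN–Et eclipsed; 3.7 + 24.6 + 9.5 = 37.8 kJ/mol.
iPr at 180° (staggered): tBu–iPr gauche, CN–iPr gauche, CN–Et gauche; 6.0 + 3.4 + 3.3 = 12.7 kJ/mol.
iPr at 240° (eclipsed): H–Et eclipsed, tBu–H eclipsed, CN–iPr eclipsed; 6.2 + 8.3 + 11.4 = 25.9 kJ/mol.
iPr at 300° (staggered): tBu–Et gauche, CN–iPr gauche; 5.5 + 3.4 = 8.9 kJ/mol.
Max at 120° (37.8 kJ/mol), min at 300° (8.9 kJ/mol); barrier = 28.9 kJ/mol.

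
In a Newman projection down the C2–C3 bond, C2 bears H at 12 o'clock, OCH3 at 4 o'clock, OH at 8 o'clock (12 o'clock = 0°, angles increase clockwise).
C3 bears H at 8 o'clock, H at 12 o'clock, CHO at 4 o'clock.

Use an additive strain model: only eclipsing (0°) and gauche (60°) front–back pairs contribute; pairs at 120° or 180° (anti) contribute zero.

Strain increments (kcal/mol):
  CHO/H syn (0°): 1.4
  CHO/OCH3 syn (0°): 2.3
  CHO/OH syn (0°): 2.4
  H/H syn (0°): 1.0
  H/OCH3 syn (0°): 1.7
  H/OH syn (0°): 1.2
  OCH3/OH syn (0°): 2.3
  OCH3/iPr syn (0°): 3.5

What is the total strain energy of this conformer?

4.5 kcal/mol

This conformer is eclipsed. H at 0° is eclipsed with H at 0° (1.0); OCH3 at 120° is eclipsed with CHO at 120° (2.3); OH at 240° is eclipsed with H at 240° (1.2). Total 4.5 kcal/mol.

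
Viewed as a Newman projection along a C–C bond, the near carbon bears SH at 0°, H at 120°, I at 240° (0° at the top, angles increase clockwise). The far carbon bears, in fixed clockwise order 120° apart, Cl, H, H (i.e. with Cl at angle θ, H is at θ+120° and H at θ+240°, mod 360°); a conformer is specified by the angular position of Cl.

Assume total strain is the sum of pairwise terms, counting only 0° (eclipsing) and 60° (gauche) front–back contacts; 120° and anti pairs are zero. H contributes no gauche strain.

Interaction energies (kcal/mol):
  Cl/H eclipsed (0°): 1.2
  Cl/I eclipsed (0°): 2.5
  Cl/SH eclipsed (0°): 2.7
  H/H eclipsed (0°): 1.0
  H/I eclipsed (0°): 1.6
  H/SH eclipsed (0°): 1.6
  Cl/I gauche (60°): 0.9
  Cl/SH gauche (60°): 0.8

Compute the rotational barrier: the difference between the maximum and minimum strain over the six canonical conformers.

4.5 kcal/mol

Cl at 0° (eclipsed): SH(0°)/Cl(0°) eclipsed 2.7; H(120°)/H(120°) eclipsed 1.0; I(240°)/H(240°) eclipsed 1.6 → 5.3 kcal/mol.
Cl at 60° (staggered): SH(0°)/Cl(60°) gauche 0.8 → 0.8 kcal/mol.
Cl at 120° (eclipsed): SH(0°)/H(0°) eclipsed 1.6; H(120°)/Cl(120°) eclipsed 1.2; I(240°)/H(240°) eclipsed 1.6 → 4.4 kcal/mol.
Cl at 180° (staggered): I(240°)/Cl(180°) gauche 0.9 → 0.9 kcal/mol.
Cl at 240° (eclipsed): SH(0°)/H(0°) eclipsed 1.6; H(120°)/H(120°) eclipsed 1.0; I(240°)/Cl(240°) eclipsed 2.5 → 5.1 kcal/mol.
Cl at 300° (staggered): SH(0°)/Cl(300°) gauche 0.8; I(240°)/Cl(300°) gauche 0.9 → 1.7 kcal/mol.
Max at 0° (5.3 kcal/mol), min at 60° (0.8 kcal/mol); barrier = 4.5 kcal/mol.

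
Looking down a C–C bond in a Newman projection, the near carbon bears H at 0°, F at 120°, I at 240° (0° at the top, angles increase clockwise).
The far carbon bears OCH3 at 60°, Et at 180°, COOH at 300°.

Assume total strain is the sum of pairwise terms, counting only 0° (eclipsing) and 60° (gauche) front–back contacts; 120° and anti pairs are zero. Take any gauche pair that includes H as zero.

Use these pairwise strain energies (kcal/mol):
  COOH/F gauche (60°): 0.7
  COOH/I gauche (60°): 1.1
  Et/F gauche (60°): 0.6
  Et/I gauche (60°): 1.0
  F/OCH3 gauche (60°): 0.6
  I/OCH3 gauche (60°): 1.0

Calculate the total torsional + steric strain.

This conformer (staggered): F–OCH3 gauche, F–Et gauche, I–Et gauche, I–COOH gauche; 0.6 + 0.6 + 1.0 + 1.1 = 3.3 kcal/mol.

3.3 kcal/mol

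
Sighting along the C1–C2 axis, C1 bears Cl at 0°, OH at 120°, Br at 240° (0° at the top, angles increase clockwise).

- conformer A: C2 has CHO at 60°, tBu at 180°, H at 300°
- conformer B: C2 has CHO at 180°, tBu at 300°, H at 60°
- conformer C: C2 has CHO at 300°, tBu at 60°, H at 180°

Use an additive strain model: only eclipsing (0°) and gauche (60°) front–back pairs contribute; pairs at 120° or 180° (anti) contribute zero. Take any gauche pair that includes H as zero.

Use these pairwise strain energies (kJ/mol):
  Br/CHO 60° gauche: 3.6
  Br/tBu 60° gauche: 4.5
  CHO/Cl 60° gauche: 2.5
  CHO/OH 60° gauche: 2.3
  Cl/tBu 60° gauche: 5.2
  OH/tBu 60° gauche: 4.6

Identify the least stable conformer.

A is staggered. Cl at 0° is gauche with CHO at 60° (2.5); OH at 120° is gauche with CHO at 60° (2.3); OH at 120° is gauche with tBu at 180° (4.6); Br at 240° is gauche with tBu at 180° (4.5). Total 13.9 kJ/mol.
B is staggered. Cl at 0° is gauche with tBu at 300° (5.2); OH at 120° is gauche with CHO at 180° (2.3); Br at 240° is gauche with CHO at 180° (3.6); Br at 240° is gauche with tBu at 300° (4.5). Total 15.6 kJ/mol.
C is staggered. Cl at 0° is gauche with CHO at 300° (2.5); Cl at 0° is gauche with tBu at 60° (5.2); OH at 120° is gauche with tBu at 60° (4.6); Br at 240° is gauche with CHO at 300° (3.6). Total 15.9 kJ/mol.
C has the highest total (15.9 kJ/mol).

C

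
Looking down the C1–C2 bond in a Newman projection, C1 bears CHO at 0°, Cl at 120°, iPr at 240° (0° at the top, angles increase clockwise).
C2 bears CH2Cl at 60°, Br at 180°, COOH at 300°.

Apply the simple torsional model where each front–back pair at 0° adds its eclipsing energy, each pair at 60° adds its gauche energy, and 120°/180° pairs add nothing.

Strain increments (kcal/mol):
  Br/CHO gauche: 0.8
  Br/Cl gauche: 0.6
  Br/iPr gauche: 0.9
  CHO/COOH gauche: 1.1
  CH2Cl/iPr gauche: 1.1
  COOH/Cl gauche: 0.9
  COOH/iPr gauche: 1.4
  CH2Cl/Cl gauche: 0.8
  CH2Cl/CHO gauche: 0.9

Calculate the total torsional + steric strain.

This conformer (staggered): CHO–CH2Cl gauche, CHO–COOH gauche, Cl–CH2Cl gauche, Cl–Br gauche, iPr–Br gauche, iPr–COOH gauche; 0.9 + 1.1 + 0.8 + 0.6 + 0.9 + 1.4 = 5.7 kcal/mol.

5.7 kcal/mol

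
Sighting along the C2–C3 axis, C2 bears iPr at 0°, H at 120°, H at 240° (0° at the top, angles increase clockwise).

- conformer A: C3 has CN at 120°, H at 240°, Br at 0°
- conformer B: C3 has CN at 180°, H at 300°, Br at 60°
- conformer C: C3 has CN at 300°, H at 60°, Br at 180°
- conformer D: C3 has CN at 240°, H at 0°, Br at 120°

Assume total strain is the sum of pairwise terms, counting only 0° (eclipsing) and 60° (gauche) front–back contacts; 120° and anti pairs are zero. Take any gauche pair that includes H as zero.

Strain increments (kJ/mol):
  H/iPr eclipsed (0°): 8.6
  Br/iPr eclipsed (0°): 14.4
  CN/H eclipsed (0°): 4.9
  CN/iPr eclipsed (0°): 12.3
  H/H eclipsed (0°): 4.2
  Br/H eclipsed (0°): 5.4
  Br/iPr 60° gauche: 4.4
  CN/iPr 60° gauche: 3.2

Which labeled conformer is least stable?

A (eclipsed): iPr(0°)/Br(0°) eclipsed 14.4; H(120°)/CN(120°) eclipsed 4.9; H(240°)/H(240°) eclipsed 4.2 → 23.5 kJ/mol.
B (staggered): iPr(0°)/Br(60°) gauche 4.4 → 4.4 kJ/mol.
C (staggered): iPr(0°)/CN(300°) gauche 3.2 → 3.2 kJ/mol.
D (eclipsed): iPr(0°)/H(0°) eclipsed 8.6; H(120°)/Br(120°) eclipsed 5.4; H(240°)/CN(240°) eclipsed 4.9 → 18.9 kJ/mol.
A has the highest total (23.5 kJ/mol).

A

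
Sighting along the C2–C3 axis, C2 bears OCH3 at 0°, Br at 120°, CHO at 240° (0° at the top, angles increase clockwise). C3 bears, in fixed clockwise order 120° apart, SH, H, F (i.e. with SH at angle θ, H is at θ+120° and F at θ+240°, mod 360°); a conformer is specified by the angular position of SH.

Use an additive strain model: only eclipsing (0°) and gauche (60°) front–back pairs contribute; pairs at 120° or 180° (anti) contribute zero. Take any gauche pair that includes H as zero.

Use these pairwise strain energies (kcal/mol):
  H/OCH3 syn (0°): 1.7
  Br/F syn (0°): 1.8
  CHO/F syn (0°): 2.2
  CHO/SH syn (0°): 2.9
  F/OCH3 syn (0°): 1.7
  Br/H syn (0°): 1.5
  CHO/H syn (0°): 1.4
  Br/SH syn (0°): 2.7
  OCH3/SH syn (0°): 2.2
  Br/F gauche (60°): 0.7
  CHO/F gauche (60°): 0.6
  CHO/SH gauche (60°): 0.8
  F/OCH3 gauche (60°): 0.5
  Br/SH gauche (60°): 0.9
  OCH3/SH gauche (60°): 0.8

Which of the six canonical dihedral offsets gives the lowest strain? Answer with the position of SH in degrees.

SH at 0° (eclipsed): OCH3(0°)/SH(0°) eclipsed 2.2; Br(120°)/H(120°) eclipsed 1.5; CHO(240°)/F(240°) eclipsed 2.2 → 5.9 kcal/mol.
SH at 60° (staggered): OCH3(0°)/SH(60°) gauche 0.8; OCH3(0°)/F(300°) gauche 0.5; Br(120°)/SH(60°) gauche 0.9; CHO(240°)/F(300°) gauche 0.6 → 2.8 kcal/mol.
SH at 120° (eclipsed): OCH3(0°)/F(0°) eclipsed 1.7; Br(120°)/SH(120°) eclipsed 2.7; CHO(240°)/H(240°) eclipsed 1.4 → 5.8 kcal/mol.
SH at 180° (staggered): OCH3(0°)/F(60°) gauche 0.5; Br(120°)/SH(180°) gauche 0.9; Br(120°)/F(60°) gauche 0.7; CHO(240°)/SH(180°) gauche 0.8 → 2.9 kcal/mol.
SH at 240° (eclipsed): OCH3(0°)/H(0°) eclipsed 1.7; Br(120°)/F(120°) eclipsed 1.8; CHO(240°)/SH(240°) eclipsed 2.9 → 6.4 kcal/mol.
SH at 300° (staggered): OCH3(0°)/SH(300°) gauche 0.8; Br(120°)/F(180°) gauche 0.7; CHO(240°)/SH(300°) gauche 0.8; CHO(240°)/F(180°) gauche 0.6 → 2.9 kcal/mol.
The minimum (2.8 kcal/mol) occurs with SH at 60°.

60°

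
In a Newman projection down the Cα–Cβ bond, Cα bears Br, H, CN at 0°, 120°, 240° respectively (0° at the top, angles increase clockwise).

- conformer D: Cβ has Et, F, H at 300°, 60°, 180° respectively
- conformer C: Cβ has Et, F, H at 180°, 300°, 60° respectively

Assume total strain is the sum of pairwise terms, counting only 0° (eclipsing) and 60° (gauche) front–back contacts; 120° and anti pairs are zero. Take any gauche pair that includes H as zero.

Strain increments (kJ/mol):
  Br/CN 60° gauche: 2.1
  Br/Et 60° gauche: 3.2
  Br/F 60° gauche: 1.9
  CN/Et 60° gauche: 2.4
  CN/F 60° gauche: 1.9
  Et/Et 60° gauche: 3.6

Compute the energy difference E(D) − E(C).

+1.3 kJ/mol

D (staggered): Br(0°)/Et(300°) gauche 3.2; Br(0°)/F(60°) gauche 1.9; CN(240°)/Et(300°) gauche 2.4 → 7.5 kJ/mol.
C (staggered): Br(0°)/F(300°) gauche 1.9; CN(240°)/Et(180°) gauche 2.4; CN(240°)/F(300°) gauche 1.9 → 6.2 kJ/mol.
E(D) − E(C) = 7.5 − 6.2 = +1.3 kJ/mol.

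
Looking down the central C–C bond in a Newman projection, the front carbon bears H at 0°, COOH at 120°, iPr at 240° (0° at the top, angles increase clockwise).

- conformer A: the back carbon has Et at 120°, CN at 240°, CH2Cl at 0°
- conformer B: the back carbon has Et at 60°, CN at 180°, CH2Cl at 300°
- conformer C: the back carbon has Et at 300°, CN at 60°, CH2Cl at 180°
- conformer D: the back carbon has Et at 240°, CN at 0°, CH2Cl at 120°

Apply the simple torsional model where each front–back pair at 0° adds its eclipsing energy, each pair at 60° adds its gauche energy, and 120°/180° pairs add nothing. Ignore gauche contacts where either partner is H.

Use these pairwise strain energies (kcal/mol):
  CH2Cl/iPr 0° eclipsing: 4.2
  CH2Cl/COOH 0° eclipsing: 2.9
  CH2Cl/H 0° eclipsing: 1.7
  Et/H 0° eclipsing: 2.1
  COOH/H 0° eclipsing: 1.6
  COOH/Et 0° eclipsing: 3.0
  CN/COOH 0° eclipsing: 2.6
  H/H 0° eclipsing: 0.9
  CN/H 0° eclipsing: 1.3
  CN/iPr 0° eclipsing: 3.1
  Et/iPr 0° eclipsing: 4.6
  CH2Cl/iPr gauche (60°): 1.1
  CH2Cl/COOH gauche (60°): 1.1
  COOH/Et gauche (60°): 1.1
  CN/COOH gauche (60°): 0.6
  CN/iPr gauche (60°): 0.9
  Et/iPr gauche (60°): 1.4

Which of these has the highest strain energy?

A is eclipsed. H at 0° is eclipsed with CH2Cl at 0° (1.7); COOH at 120° is eclipsed with Et at 120° (3.0); iPr at 240° is eclipsed with CN at 240° (3.1). Total 7.8 kcal/mol.
B is staggered. COOH at 120° is gauche with Et at 60° (1.1); COOH at 120° is gauche with CN at 180° (0.6); iPr at 240° is gauche with CN at 180° (0.9); iPr at 240° is gauche with CH2Cl at 300° (1.1). Total 3.7 kcal/mol.
C is staggered. COOH at 120° is gauche with CN at 60° (0.6); COOH at 120° is gauche with CH2Cl at 180° (1.1); iPr at 240° is gauche with Et at 300° (1.4); iPr at 240° is gauche with CH2Cl at 180° (1.1). Total 4.2 kcal/mol.
D is eclipsed. H at 0° is eclipsed with CN at 0° (1.3); COOH at 120° is eclipsed with CH2Cl at 120° (2.9); iPr at 240° is eclipsed with Et at 240° (4.6). Total 8.8 kcal/mol.
D has the highest total (8.8 kcal/mol).

D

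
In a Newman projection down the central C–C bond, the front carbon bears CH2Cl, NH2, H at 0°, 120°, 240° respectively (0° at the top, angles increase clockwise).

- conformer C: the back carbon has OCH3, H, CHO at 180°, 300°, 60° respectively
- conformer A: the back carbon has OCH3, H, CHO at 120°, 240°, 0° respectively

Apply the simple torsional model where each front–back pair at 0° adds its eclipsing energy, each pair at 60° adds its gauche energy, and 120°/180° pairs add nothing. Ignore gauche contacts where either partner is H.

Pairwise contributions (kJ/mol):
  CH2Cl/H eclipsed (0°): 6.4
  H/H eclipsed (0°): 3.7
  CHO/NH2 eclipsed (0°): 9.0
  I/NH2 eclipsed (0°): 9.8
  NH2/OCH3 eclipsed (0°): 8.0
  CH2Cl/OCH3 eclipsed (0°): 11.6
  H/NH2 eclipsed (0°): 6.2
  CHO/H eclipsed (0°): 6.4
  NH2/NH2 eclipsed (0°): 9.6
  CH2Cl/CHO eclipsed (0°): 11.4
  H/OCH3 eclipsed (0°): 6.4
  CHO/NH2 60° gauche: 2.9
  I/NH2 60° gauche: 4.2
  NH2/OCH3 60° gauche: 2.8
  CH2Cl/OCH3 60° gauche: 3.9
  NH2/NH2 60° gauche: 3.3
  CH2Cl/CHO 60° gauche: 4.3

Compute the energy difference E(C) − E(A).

C (staggered): CH2Cl(0°)/CHO(60°) gauche 4.3; NH2(120°)/OCH3(180°) gauche 2.8; NH2(120°)/CHO(60°) gauche 2.9 → 10.0 kJ/mol.
A (eclipsed): CH2Cl(0°)/CHO(0°) eclipsed 11.4; NH2(120°)/OCH3(120°) eclipsed 8.0; H(240°)/H(240°) eclipsed 3.7 → 23.1 kJ/mol.
E(C) − E(A) = 10.0 − 23.1 = -13.1 kJ/mol.

-13.1 kJ/mol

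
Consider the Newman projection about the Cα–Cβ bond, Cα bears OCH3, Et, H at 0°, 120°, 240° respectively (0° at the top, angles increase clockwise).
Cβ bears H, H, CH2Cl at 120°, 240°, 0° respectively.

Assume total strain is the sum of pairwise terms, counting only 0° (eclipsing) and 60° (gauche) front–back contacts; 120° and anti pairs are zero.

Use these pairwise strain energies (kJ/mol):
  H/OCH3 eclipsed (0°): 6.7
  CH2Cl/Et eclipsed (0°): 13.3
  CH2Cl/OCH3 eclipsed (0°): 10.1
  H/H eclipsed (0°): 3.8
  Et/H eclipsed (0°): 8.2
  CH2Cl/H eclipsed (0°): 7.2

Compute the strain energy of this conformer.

This conformer (eclipsed): OCH3(0°)/CH2Cl(0°) eclipsed 10.1; Et(120°)/H(120°) eclipsed 8.2; H(240°)/H(240°) eclipsed 3.8 → 22.1 kJ/mol.

22.1 kJ/mol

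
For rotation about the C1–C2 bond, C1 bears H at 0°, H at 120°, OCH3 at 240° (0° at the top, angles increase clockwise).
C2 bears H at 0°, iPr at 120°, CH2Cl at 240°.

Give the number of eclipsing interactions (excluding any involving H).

Non-H eclipsing pairs: OCH3(240°)/CH2Cl(240°) — 1 interaction.

1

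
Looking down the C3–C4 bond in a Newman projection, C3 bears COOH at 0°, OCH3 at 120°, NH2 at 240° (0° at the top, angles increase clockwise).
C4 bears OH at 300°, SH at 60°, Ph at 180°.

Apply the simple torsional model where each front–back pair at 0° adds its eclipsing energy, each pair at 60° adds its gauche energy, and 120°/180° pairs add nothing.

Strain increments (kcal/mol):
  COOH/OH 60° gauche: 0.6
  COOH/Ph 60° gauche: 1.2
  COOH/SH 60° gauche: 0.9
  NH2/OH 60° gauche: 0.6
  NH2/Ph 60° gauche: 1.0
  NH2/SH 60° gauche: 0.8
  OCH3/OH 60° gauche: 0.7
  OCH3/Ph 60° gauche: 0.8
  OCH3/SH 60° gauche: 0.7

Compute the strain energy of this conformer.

This conformer (staggered): COOH–OH gauche, COOH–SH gauche, OCH3–SH gauche, OCH3–Ph gauche, NH2–OH gauche, NH2–Ph gauche; 0.6 + 0.9 + 0.7 + 0.8 + 0.6 + 1.0 = 4.6 kcal/mol.

4.6 kcal/mol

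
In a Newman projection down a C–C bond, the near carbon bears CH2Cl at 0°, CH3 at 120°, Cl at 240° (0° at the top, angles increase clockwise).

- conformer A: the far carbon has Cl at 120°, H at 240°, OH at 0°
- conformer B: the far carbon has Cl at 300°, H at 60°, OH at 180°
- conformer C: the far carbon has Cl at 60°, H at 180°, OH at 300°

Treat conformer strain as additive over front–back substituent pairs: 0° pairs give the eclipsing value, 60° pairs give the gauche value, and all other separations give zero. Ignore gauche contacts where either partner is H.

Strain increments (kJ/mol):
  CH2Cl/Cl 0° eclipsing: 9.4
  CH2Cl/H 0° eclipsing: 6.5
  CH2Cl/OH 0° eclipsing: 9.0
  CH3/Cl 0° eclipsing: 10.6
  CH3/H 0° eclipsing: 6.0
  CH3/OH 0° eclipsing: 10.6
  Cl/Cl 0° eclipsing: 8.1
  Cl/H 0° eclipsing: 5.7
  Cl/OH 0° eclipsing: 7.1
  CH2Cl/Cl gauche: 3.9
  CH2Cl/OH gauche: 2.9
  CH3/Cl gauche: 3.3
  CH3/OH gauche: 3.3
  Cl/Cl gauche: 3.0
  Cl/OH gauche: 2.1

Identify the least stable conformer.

A (eclipsed): CH2Cl–OH eclipsed, CH3–Cl eclipsed, Cl–H eclipsed; 9.0 + 10.6 + 5.7 = 25.3 kJ/mol.
B (staggered): CH2Cl–Cl gauche, CH3–OH gauche, Cl–Cl gauche, Cl–OH gauche; 3.9 + 3.3 + 3.0 + 2.1 = 12.3 kJ/mol.
C (staggered): CH2Cl–Cl gauche, CH2Cl–OH gauche, CH3–Cl gauche, Cl–OH gauche; 3.9 + 2.9 + 3.3 + 2.1 = 12.2 kJ/mol.
A has the highest total (25.3 kJ/mol).

A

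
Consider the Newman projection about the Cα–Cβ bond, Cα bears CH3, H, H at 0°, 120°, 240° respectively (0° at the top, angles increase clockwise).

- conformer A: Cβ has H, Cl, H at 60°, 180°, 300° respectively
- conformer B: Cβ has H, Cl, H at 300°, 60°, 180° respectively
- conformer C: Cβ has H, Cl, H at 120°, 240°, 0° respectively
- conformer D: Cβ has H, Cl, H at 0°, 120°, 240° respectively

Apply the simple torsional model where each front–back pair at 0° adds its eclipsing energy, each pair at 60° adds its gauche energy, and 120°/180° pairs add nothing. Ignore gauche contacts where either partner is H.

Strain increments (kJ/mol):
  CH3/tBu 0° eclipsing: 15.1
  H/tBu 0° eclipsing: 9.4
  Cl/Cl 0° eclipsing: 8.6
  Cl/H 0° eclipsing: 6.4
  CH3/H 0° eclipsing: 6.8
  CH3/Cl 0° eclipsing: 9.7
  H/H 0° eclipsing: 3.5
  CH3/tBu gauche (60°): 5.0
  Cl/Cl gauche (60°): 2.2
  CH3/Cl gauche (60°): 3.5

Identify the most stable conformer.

A

A (staggered): no non-H gauche contacts → 0.0 kJ/mol.
B (staggered): CH3(0°)/Cl(60°) gauche 3.5 → 3.5 kJ/mol.
C (eclipsed): CH3(0°)/H(0°) eclipsed 6.8; H(120°)/H(120°) eclipsed 3.5; H(240°)/Cl(240°) eclipsed 6.4 → 16.7 kJ/mol.
D (eclipsed): CH3(0°)/H(0°) eclipsed 6.8; H(120°)/Cl(120°) eclipsed 6.4; H(240°)/H(240°) eclipsed 3.5 → 16.7 kJ/mol.
A has the lowest total (0.0 kJ/mol).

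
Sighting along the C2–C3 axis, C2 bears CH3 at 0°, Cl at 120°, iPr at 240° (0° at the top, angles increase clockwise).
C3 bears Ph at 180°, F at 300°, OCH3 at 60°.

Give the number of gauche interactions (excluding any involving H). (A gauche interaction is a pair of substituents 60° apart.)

6

Non-H gauche pairs: CH3(0°)/F(300°); CH3(0°)/OCH3(60°); Cl(120°)/Ph(180°); Cl(120°)/OCH3(60°); iPr(240°)/Ph(180°); iPr(240°)/F(300°) — 6 interactions.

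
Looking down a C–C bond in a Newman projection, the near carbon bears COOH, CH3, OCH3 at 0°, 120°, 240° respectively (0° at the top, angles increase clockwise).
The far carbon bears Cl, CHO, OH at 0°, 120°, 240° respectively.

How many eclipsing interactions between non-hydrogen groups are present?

3

Non-H eclipsing pairs: COOH(0°)/Cl(0°); CH3(120°)/CHO(120°); OCH3(240°)/OH(240°) — 3 interactions.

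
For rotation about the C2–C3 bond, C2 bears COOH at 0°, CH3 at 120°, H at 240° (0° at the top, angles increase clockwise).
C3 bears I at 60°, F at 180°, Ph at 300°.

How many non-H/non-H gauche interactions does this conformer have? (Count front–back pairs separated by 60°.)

4

Non-H gauche pairs: COOH(0°)/I(60°); COOH(0°)/Ph(300°); CH3(120°)/I(60°); CH3(120°)/F(180°) — 4 interactions.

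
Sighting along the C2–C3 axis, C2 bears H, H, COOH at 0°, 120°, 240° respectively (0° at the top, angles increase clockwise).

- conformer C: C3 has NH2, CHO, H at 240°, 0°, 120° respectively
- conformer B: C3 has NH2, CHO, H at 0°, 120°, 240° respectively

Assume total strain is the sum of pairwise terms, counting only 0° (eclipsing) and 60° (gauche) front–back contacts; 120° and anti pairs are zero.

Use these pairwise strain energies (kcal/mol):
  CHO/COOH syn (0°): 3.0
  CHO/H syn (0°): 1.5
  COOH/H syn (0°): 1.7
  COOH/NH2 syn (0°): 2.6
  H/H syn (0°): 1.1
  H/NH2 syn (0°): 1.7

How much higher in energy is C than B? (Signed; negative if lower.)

C is eclipsed. H at 0° is eclipsed with CHO at 0° (1.5); H at 120° is eclipsed with H at 120° (1.1); COOH at 240° is eclipsed with NH2 at 240° (2.6). Total 5.2 kcal/mol.
B is eclipsed. H at 0° is eclipsed with NH2 at 0° (1.7); H at 120° is eclipsed with CHO at 120° (1.5); COOH at 240° is eclipsed with H at 240° (1.7). Total 4.9 kcal/mol.
E(C) − E(B) = 5.2 − 4.9 = +0.3 kcal/mol.

+0.3 kcal/mol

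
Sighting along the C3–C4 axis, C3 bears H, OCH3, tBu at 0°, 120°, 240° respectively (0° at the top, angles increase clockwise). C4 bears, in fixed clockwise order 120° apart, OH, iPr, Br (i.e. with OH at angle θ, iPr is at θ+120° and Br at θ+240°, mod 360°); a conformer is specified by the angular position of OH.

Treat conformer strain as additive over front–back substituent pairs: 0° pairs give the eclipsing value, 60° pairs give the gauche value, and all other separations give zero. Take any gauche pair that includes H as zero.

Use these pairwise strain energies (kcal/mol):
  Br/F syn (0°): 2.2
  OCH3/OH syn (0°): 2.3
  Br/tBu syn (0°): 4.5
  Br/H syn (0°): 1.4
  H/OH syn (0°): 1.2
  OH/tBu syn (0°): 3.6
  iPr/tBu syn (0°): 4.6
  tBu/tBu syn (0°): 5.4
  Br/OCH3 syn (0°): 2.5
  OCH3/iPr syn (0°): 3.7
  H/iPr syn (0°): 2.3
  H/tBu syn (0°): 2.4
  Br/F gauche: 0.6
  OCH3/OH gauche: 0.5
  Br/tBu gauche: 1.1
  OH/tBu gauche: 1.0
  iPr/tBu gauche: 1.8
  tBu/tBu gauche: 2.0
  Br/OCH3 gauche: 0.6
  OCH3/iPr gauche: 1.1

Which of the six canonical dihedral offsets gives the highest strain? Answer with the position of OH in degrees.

0°

OH at 0° (eclipsed): H(0°)/OH(0°) eclipsed 1.2; OCH3(120°)/iPr(120°) eclipsed 3.7; tBu(240°)/Br(240°) eclipsed 4.5 → 9.4 kcal/mol.
OH at 60° (staggered): OCH3(120°)/OH(60°) gauche 0.5; OCH3(120°)/iPr(180°) gauche 1.1; tBu(240°)/iPr(180°) gauche 1.8; tBu(240°)/Br(300°) gauche 1.1 → 4.5 kcal/mol.
OH at 120° (eclipsed): H(0°)/Br(0°) eclipsed 1.4; OCH3(120°)/OH(120°) eclipsed 2.3; tBu(240°)/iPr(240°) eclipsed 4.6 → 8.3 kcal/mol.
OH at 180° (staggered): OCH3(120°)/OH(180°) gauche 0.5; OCH3(120°)/Br(60°) gauche 0.6; tBu(240°)/OH(180°) gauche 1.0; tBu(240°)/iPr(300°) gauche 1.8 → 3.9 kcal/mol.
OH at 240° (eclipsed): H(0°)/iPr(0°) eclipsed 2.3; OCH3(120°)/Br(120°) eclipsed 2.5; tBu(240°)/OH(240°) eclipsed 3.6 → 8.4 kcal/mol.
OH at 300° (staggered): OCH3(120°)/iPr(60°) gauche 1.1; OCH3(120°)/Br(180°) gauche 0.6; tBu(240°)/OH(300°) gauche 1.0; tBu(240°)/Br(180°) gauche 1.1 → 3.8 kcal/mol.
The maximum (9.4 kcal/mol) occurs with OH at 0°.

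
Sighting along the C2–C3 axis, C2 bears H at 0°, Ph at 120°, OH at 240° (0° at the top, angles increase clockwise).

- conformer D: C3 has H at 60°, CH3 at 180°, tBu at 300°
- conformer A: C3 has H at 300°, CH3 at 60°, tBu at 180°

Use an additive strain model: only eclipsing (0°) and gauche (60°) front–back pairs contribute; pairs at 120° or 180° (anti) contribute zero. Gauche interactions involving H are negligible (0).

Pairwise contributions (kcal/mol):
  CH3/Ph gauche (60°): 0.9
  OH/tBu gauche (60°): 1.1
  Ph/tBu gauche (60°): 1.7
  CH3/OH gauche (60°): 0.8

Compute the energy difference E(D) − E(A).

-0.9 kcal/mol

D (staggered): Ph(120°)/CH3(180°) gauche 0.9; OH(240°)/CH3(180°) gauche 0.8; OH(240°)/tBu(300°) gauche 1.1 → 2.8 kcal/mol.
A (staggered): Ph(120°)/CH3(60°) gauche 0.9; Ph(120°)/tBu(180°) gauche 1.7; OH(240°)/tBu(180°) gauche 1.1 → 3.7 kcal/mol.
E(D) − E(A) = 2.8 − 3.7 = -0.9 kcal/mol.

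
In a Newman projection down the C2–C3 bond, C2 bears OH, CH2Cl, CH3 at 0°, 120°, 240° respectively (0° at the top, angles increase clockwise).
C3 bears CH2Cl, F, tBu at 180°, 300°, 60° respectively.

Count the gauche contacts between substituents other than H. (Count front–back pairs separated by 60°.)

Non-H gauche pairs: OH(0°)/F(300°); OH(0°)/tBu(60°); CH2Cl(120°)/CH2Cl(180°); CH2Cl(120°)/tBu(60°); CH3(240°)/CH2Cl(180°); CH3(240°)/F(300°) — 6 interactions.

6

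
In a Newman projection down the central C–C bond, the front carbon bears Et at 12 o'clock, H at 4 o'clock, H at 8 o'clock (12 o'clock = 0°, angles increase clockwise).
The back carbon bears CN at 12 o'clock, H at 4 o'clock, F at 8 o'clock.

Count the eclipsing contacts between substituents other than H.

Non-H eclipsing pairs: Et(0°)/CN(0°) — 1 interaction.

1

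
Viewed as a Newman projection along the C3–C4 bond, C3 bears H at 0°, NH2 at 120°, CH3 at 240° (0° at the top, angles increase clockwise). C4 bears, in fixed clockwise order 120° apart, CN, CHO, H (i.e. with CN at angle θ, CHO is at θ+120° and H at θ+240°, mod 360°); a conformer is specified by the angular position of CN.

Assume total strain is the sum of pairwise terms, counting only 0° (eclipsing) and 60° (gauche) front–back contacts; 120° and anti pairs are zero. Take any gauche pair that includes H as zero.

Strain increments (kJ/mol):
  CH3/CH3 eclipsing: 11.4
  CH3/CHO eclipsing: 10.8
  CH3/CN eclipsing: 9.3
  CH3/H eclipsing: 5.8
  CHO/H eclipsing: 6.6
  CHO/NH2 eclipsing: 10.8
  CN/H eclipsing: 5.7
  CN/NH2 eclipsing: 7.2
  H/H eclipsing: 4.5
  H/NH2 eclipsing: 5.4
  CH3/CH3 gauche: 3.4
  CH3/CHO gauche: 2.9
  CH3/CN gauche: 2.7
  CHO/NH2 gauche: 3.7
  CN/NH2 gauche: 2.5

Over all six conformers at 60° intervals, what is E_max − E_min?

CN at 0° (eclipsed): H–CN eclipsed, NH2–CHO eclipsed, CH3–H eclipsed; 5.7 + 10.8 + 5.8 = 22.3 kJ/mol.
CN at 60° (staggered): NH2–CN gauche, NH2–CHO gauche, CH3–CHO gauche; 2.5 + 3.7 + 2.9 = 9.1 kJ/mol.
CN at 120° (eclipsed): H–H eclipsed, NH2–CN eclipsed, CH3–CHO eclipsed; 4.5 + 7.2 + 10.8 = 22.5 kJ/mol.
CN at 180° (staggered): NH2–CN gauche, CH3–CN gauche, CH3–CHO gauche; 2.5 + 2.7 + 2.9 = 8.1 kJ/mol.
CN at 240° (eclipsed): H–CHO eclipsed, NH2–H eclipsed, CH3–CN eclipsed; 6.6 + 5.4 + 9.3 = 21.3 kJ/mol.
CN at 300° (staggered): NH2–CHO gauche, CH3–CN gauche; 3.7 + 2.7 = 6.4 kJ/mol.
Max at 120° (22.5 kJ/mol), min at 300° (6.4 kJ/mol); barrier = 16.1 kJ/mol.

16.1 kJ/mol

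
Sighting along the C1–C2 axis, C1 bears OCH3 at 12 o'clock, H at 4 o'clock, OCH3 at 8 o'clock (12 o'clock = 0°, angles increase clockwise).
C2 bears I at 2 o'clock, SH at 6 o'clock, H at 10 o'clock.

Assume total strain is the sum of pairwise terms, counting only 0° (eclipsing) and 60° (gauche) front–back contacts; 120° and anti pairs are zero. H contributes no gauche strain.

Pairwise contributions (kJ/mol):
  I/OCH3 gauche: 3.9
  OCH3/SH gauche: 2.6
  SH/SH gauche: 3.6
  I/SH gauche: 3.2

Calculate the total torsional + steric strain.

6.5 kJ/mol

This conformer is staggered. OCH3 at 0° is gauche with I at 60° (3.9); OCH3 at 240° is gauche with SH at 180° (2.6). Total 6.5 kJ/mol.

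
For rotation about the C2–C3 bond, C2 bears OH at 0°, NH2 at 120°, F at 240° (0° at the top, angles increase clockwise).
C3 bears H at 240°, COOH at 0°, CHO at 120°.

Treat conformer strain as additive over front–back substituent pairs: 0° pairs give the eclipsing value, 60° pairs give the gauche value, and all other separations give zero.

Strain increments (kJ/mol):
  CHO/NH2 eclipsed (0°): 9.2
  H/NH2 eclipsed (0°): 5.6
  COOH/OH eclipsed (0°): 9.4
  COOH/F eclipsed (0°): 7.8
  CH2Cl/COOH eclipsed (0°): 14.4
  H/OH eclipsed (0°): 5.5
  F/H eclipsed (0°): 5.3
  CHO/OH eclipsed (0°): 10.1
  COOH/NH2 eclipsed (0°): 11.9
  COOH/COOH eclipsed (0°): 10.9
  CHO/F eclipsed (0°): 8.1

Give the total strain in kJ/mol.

23.9 kJ/mol

This conformer (eclipsed): OH–COOH eclipsed, NH2–CHO eclipsed, F–H eclipsed; 9.4 + 9.2 + 5.3 = 23.9 kJ/mol.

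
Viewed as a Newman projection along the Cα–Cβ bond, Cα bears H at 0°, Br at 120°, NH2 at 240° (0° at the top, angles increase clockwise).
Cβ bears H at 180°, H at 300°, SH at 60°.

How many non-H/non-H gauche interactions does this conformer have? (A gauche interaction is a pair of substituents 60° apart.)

Non-H gauche pairs: Br(120°)/SH(60°) — 1 interaction.

1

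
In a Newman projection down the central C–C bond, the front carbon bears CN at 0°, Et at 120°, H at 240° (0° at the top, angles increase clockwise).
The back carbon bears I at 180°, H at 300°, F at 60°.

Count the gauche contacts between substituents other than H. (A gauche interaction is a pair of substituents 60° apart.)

3

Non-H gauche pairs: CN(0°)/F(60°); Et(120°)/I(180°); Et(120°)/F(60°) — 3 interactions.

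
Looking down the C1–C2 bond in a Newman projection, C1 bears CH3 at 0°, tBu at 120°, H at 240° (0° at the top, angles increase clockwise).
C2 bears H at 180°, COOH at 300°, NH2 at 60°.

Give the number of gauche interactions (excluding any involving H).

Non-H gauche pairs: CH3(0°)/COOH(300°); CH3(0°)/NH2(60°); tBu(120°)/NH2(60°) — 3 interactions.

3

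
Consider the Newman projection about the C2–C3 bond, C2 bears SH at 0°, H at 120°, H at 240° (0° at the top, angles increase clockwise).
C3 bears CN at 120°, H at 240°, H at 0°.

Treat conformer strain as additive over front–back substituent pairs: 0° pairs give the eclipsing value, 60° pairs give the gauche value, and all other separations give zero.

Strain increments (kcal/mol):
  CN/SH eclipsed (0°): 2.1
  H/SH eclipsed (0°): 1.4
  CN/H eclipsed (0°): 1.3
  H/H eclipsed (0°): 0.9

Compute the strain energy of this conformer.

This conformer (eclipsed): SH(0°)/H(0°) eclipsed 1.4; H(120°)/CN(120°) eclipsed 1.3; H(240°)/H(240°) eclipsed 0.9 → 3.6 kcal/mol.

3.6 kcal/mol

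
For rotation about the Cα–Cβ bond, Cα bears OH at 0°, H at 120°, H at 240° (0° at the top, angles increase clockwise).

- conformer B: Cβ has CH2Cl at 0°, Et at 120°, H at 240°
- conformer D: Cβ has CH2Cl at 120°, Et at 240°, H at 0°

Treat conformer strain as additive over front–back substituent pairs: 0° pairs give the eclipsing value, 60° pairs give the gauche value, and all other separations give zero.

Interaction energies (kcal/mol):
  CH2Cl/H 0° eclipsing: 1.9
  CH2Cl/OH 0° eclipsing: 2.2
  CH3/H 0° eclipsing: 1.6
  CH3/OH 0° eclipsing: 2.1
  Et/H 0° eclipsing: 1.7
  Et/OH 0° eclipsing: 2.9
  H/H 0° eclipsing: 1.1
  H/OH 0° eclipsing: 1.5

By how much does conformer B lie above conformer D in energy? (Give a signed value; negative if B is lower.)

B is eclipsed. OH at 0° is eclipsed with CH2Cl at 0° (2.2); H at 120° is eclipsed with Et at 120° (1.7); H at 240° is eclipsed with H at 240° (1.1). Total 5.0 kcal/mol.
D is eclipsed. OH at 0° is eclipsed with H at 0° (1.5); H at 120° is eclipsed with CH2Cl at 120° (1.9); H at 240° is eclipsed with Et at 240° (1.7). Total 5.1 kcal/mol.
E(B) − E(D) = 5.0 − 5.1 = -0.1 kcal/mol.

-0.1 kcal/mol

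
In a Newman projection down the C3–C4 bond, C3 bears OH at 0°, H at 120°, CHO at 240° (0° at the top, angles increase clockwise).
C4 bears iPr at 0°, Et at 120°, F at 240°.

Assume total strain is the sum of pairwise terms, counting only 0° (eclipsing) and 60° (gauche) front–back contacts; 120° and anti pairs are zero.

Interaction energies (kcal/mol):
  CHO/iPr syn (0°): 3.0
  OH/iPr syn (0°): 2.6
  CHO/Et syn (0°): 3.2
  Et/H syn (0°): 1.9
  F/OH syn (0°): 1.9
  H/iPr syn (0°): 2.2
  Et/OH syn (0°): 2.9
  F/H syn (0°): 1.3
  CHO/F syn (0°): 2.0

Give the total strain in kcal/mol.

This conformer (eclipsed): OH(0°)/iPr(0°) eclipsed 2.6; H(120°)/Et(120°) eclipsed 1.9; CHO(240°)/F(240°) eclipsed 2.0 → 6.5 kcal/mol.

6.5 kcal/mol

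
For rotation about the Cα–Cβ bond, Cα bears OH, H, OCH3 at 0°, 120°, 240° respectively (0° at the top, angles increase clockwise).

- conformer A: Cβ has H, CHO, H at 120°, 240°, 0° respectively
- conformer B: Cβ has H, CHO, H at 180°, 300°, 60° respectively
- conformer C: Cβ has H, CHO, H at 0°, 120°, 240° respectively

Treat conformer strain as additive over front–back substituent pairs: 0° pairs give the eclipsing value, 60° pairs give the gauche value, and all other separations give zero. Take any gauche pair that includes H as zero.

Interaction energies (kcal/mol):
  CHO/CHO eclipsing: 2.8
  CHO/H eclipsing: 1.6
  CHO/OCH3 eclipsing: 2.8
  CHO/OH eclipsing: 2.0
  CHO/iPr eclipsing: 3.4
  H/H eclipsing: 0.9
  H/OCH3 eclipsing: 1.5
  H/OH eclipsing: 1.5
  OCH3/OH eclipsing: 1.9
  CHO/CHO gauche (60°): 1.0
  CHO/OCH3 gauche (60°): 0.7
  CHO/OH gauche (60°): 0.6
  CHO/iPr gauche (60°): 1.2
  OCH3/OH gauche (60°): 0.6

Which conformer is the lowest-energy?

A is eclipsed. OH at 0° is eclipsed with H at 0° (1.5); H at 120° is eclipsed with H at 120° (0.9); OCH3 at 240° is eclipsed with CHO at 240° (2.8). Total 5.2 kcal/mol.
B is staggered. OH at 0° is gauche with CHO at 300° (0.6); OCH3 at 240° is gauche with CHO at 300° (0.7). Total 1.3 kcal/mol.
C is eclipsed. OH at 0° is eclipsed with H at 0° (1.5); H at 120° is eclipsed with CHO at 120° (1.6); OCH3 at 240° is eclipsed with H at 240° (1.5). Total 4.6 kcal/mol.
B has the lowest total (1.3 kcal/mol).

B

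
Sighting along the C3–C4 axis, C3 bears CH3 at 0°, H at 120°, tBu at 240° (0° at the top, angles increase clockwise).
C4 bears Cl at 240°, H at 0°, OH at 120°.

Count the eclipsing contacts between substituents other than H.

Non-H eclipsing pairs: tBu(240°)/Cl(240°) — 1 interaction.

1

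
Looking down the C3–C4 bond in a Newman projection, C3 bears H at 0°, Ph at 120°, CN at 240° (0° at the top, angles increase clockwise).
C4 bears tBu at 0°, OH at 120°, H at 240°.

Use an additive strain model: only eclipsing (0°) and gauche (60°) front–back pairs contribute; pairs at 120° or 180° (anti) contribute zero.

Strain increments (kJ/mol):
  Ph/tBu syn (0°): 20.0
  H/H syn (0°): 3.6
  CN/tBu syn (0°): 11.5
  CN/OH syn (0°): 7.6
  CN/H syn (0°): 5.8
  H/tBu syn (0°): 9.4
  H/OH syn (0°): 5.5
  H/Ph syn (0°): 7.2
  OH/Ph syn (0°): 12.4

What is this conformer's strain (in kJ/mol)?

27.6 kJ/mol

This conformer (eclipsed): H–tBu eclipsed, Ph–OH eclipsed, CN–H eclipsed; 9.4 + 12.4 + 5.8 = 27.6 kJ/mol.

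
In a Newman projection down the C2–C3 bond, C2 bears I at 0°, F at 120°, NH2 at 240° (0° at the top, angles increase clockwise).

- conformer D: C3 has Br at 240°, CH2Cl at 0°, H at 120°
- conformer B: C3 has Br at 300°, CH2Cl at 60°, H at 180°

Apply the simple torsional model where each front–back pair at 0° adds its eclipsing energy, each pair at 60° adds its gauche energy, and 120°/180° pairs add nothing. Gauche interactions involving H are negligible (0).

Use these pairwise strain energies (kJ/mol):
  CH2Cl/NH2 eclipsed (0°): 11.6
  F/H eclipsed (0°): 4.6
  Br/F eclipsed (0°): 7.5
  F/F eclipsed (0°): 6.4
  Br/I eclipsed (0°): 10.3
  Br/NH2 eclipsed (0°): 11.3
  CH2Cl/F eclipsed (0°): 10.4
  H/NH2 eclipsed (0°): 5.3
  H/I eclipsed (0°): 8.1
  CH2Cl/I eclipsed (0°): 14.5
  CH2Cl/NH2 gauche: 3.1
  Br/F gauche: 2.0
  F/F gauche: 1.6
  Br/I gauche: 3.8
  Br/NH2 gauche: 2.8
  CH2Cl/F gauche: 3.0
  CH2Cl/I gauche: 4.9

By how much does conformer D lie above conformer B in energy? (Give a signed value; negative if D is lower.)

+15.9 kJ/mol

D is eclipsed. I at 0° is eclipsed with CH2Cl at 0° (14.5); F at 120° is eclipsed with H at 120° (4.6); NH2 at 240° is eclipsed with Br at 240° (11.3). Total 30.4 kJ/mol.
B is staggered. I at 0° is gauche with Br at 300° (3.8); I at 0° is gauche with CH2Cl at 60° (4.9); F at 120° is gauche with CH2Cl at 60° (3.0); NH2 at 240° is gauche with Br at 300° (2.8). Total 14.5 kJ/mol.
E(D) − E(B) = 30.4 − 14.5 = +15.9 kJ/mol.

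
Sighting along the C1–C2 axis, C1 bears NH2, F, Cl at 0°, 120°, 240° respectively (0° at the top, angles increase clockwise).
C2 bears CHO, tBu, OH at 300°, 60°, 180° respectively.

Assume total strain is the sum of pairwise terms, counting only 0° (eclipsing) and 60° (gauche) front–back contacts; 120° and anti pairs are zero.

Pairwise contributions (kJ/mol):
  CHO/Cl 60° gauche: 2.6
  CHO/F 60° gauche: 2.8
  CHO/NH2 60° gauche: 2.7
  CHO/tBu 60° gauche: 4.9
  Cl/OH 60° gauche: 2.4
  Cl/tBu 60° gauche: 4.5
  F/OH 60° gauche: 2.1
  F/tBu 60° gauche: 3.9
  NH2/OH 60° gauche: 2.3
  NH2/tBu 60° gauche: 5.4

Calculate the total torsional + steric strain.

19.1 kJ/mol

This conformer (staggered): NH2(0°)/CHO(300°) gauche 2.7; NH2(0°)/tBu(60°) gauche 5.4; F(120°)/tBu(60°) gauche 3.9; F(120°)/OH(180°) gauche 2.1; Cl(240°)/CHO(300°) gauche 2.6; Cl(240°)/OH(180°) gauche 2.4 → 19.1 kJ/mol.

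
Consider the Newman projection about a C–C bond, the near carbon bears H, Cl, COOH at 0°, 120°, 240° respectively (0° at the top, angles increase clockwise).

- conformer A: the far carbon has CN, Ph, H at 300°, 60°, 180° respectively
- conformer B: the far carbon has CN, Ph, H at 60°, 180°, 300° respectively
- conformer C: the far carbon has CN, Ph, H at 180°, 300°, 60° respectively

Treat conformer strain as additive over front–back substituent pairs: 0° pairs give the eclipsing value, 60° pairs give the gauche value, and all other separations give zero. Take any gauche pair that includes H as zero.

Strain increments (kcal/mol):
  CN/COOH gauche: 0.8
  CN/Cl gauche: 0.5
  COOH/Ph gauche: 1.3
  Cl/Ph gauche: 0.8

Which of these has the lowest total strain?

A

A (staggered): Cl(120°)/Ph(60°) gauche 0.8; COOH(240°)/CN(300°) gauche 0.8 → 1.6 kcal/mol.
B (staggered): Cl(120°)/CN(60°) gauche 0.5; Cl(120°)/Ph(180°) gauche 0.8; COOH(240°)/Ph(180°) gauche 1.3 → 2.6 kcal/mol.
C (staggered): Cl(120°)/CN(180°) gauche 0.5; COOH(240°)/CN(180°) gauche 0.8; COOH(240°)/Ph(300°) gauche 1.3 → 2.6 kcal/mol.
A has the lowest total (1.6 kcal/mol).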